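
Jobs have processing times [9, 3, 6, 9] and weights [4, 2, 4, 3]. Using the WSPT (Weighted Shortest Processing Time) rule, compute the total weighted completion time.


Compute p/w ratios and sort ascending (WSPT): [(3, 2), (6, 4), (9, 4), (9, 3)]
Compute weighted completion times:
  Job (p=3,w=2): C=3, w*C=2*3=6
  Job (p=6,w=4): C=9, w*C=4*9=36
  Job (p=9,w=4): C=18, w*C=4*18=72
  Job (p=9,w=3): C=27, w*C=3*27=81
Total weighted completion time = 195

195


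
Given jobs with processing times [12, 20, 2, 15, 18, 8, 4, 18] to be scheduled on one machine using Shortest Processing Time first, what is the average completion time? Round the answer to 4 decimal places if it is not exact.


Sort jobs by processing time (SPT order): [2, 4, 8, 12, 15, 18, 18, 20]
Compute completion times sequentially:
  Job 1: processing = 2, completes at 2
  Job 2: processing = 4, completes at 6
  Job 3: processing = 8, completes at 14
  Job 4: processing = 12, completes at 26
  Job 5: processing = 15, completes at 41
  Job 6: processing = 18, completes at 59
  Job 7: processing = 18, completes at 77
  Job 8: processing = 20, completes at 97
Sum of completion times = 322
Average completion time = 322/8 = 40.25

40.25


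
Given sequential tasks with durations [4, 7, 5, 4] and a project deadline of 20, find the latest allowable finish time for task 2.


LF(activity 2) = deadline - sum of successor durations
Successors: activities 3 through 4 with durations [5, 4]
Sum of successor durations = 9
LF = 20 - 9 = 11

11


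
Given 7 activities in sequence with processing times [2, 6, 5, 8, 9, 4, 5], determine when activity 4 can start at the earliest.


Activity 4 starts after activities 1 through 3 complete.
Predecessor durations: [2, 6, 5]
ES = 2 + 6 + 5 = 13

13


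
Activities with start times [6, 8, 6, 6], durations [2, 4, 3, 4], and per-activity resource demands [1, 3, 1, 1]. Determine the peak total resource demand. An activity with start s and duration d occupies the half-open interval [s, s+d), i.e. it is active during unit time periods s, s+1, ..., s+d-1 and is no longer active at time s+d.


Each activity i is active on [start_i, start_i + duration_i).
Compute total resource usage per time slot:
  t=0: active resources = [], total = 0
  t=1: active resources = [], total = 0
  t=2: active resources = [], total = 0
  t=3: active resources = [], total = 0
  t=4: active resources = [], total = 0
  t=5: active resources = [], total = 0
  t=6: active resources = [1, 1, 1], total = 3
  t=7: active resources = [1, 1, 1], total = 3
  t=8: active resources = [3, 1, 1], total = 5
  t=9: active resources = [3, 1], total = 4
  t=10: active resources = [3], total = 3
  t=11: active resources = [3], total = 3
Peak resource demand = 5

5


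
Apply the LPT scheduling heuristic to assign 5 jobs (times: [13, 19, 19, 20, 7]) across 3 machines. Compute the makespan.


Sort jobs in decreasing order (LPT): [20, 19, 19, 13, 7]
Assign each job to the least loaded machine:
  Machine 1: jobs [20], load = 20
  Machine 2: jobs [19, 13], load = 32
  Machine 3: jobs [19, 7], load = 26
Makespan = max load = 32

32


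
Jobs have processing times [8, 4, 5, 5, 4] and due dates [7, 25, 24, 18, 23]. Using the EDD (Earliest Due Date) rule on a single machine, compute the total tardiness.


Sort by due date (EDD order): [(8, 7), (5, 18), (4, 23), (5, 24), (4, 25)]
Compute completion times and tardiness:
  Job 1: p=8, d=7, C=8, tardiness=max(0,8-7)=1
  Job 2: p=5, d=18, C=13, tardiness=max(0,13-18)=0
  Job 3: p=4, d=23, C=17, tardiness=max(0,17-23)=0
  Job 4: p=5, d=24, C=22, tardiness=max(0,22-24)=0
  Job 5: p=4, d=25, C=26, tardiness=max(0,26-25)=1
Total tardiness = 2

2


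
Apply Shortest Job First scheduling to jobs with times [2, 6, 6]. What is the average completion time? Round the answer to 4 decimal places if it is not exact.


SJF order (ascending): [2, 6, 6]
Completion times:
  Job 1: burst=2, C=2
  Job 2: burst=6, C=8
  Job 3: burst=6, C=14
Average completion = 24/3 = 8.0

8.0


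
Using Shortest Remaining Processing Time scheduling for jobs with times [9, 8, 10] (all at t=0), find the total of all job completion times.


Since all jobs arrive at t=0, SRPT equals SPT ordering.
SPT order: [8, 9, 10]
Completion times:
  Job 1: p=8, C=8
  Job 2: p=9, C=17
  Job 3: p=10, C=27
Total completion time = 8 + 17 + 27 = 52

52


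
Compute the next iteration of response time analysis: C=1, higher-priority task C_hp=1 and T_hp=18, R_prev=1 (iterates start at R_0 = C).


R_next = C + ceil(R_prev / T_hp) * C_hp
ceil(1 / 18) = ceil(0.0556) = 1
Interference = 1 * 1 = 1
R_next = 1 + 1 = 2

2


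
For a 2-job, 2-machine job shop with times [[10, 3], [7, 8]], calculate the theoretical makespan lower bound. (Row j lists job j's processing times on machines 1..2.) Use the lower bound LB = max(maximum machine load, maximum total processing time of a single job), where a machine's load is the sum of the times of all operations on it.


Machine loads:
  Machine 1: 10 + 7 = 17
  Machine 2: 3 + 8 = 11
Max machine load = 17
Job totals:
  Job 1: 13
  Job 2: 15
Max job total = 15
Lower bound = max(17, 15) = 17

17


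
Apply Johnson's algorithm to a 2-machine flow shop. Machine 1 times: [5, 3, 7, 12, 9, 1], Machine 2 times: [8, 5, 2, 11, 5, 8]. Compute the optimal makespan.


Apply Johnson's rule:
  Group 1 (a <= b): [(6, 1, 8), (2, 3, 5), (1, 5, 8)]
  Group 2 (a > b): [(4, 12, 11), (5, 9, 5), (3, 7, 2)]
Optimal job order: [6, 2, 1, 4, 5, 3]
Schedule:
  Job 6: M1 done at 1, M2 done at 9
  Job 2: M1 done at 4, M2 done at 14
  Job 1: M1 done at 9, M2 done at 22
  Job 4: M1 done at 21, M2 done at 33
  Job 5: M1 done at 30, M2 done at 38
  Job 3: M1 done at 37, M2 done at 40
Makespan = 40

40


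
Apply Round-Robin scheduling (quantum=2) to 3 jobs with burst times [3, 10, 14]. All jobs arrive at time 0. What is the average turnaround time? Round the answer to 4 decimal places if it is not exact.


Time quantum = 2
Execution trace:
  J1 runs 2 units, time = 2
  J2 runs 2 units, time = 4
  J3 runs 2 units, time = 6
  J1 runs 1 units, time = 7
  J2 runs 2 units, time = 9
  J3 runs 2 units, time = 11
  J2 runs 2 units, time = 13
  J3 runs 2 units, time = 15
  J2 runs 2 units, time = 17
  J3 runs 2 units, time = 19
  J2 runs 2 units, time = 21
  J3 runs 2 units, time = 23
  J3 runs 2 units, time = 25
  J3 runs 2 units, time = 27
Finish times: [7, 21, 27]
Average turnaround = 55/3 = 18.3333

18.3333


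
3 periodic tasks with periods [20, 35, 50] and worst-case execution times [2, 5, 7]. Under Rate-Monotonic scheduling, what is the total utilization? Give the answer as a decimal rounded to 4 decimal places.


Compute individual utilizations (exact fractions):
  Task 1: C/T = 2/20 = 1/10 (approx. 0.1)
  Task 2: C/T = 5/35 = 1/7 (approx. 0.1429)
  Task 3: C/T = 7/50 (approx. 0.14)
Total utilization U = 1/10 + 1/7 + 7/50 = 67/175
Rounded to 4 decimal places: U = 0.3829
RM (Liu & Layland) bound for 3 tasks = 0.779763; compare with U = 67/175 (approx. 0.382857)
U <= bound, so schedulable by RM sufficient condition.

0.3829


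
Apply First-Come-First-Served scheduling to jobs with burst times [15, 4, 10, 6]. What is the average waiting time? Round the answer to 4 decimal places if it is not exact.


FCFS order (as given): [15, 4, 10, 6]
Waiting times:
  Job 1: wait = 0
  Job 2: wait = 15
  Job 3: wait = 19
  Job 4: wait = 29
Sum of waiting times = 63
Average waiting time = 63/4 = 15.75

15.75


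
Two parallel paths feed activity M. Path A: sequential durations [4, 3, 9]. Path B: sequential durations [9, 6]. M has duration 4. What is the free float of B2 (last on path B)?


ES(B2) = sum of predecessors on chain B = 9
EF(B2) = ES + duration = 9 + 6 = 15
Successor of B2 is M. ES(M) = max(sum(A), sum(B)) = max(16, 15) = 16
Free float = ES(successor) - EF(current) = 16 - 15 = 1

1


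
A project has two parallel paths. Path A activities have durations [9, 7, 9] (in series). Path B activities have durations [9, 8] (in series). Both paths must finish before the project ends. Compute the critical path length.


Path A total = 9 + 7 + 9 = 25
Path B total = 9 + 8 = 17
Critical path = longest path = max(25, 17) = 25

25


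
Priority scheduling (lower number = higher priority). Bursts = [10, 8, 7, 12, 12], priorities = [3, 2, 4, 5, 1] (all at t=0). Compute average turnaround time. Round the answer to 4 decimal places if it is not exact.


Sort by priority (ascending = highest first):
Order: [(1, 12), (2, 8), (3, 10), (4, 7), (5, 12)]
Completion times:
  Priority 1, burst=12, C=12
  Priority 2, burst=8, C=20
  Priority 3, burst=10, C=30
  Priority 4, burst=7, C=37
  Priority 5, burst=12, C=49
Average turnaround = 148/5 = 29.6

29.6


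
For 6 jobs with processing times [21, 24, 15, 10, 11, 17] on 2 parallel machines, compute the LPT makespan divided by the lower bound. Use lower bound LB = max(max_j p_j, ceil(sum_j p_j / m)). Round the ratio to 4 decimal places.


LPT order: [24, 21, 17, 15, 11, 10]
Machine loads after assignment: [49, 49]
LPT makespan = 49
Lower bound = max(max_job, ceil(total/2)) = max(24, 49) = 49
Ratio = 49 / 49 = 1.0

1.0


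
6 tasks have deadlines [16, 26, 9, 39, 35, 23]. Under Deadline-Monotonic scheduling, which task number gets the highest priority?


Sort tasks by relative deadline (ascending):
  Task 3: deadline = 9
  Task 1: deadline = 16
  Task 6: deadline = 23
  Task 2: deadline = 26
  Task 5: deadline = 35
  Task 4: deadline = 39
Priority order (highest first): [3, 1, 6, 2, 5, 4]
Highest priority task = 3

3


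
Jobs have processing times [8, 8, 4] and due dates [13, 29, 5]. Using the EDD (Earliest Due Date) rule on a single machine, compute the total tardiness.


Sort by due date (EDD order): [(4, 5), (8, 13), (8, 29)]
Compute completion times and tardiness:
  Job 1: p=4, d=5, C=4, tardiness=max(0,4-5)=0
  Job 2: p=8, d=13, C=12, tardiness=max(0,12-13)=0
  Job 3: p=8, d=29, C=20, tardiness=max(0,20-29)=0
Total tardiness = 0

0


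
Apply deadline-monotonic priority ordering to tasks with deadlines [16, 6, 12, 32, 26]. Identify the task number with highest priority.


Sort tasks by relative deadline (ascending):
  Task 2: deadline = 6
  Task 3: deadline = 12
  Task 1: deadline = 16
  Task 5: deadline = 26
  Task 4: deadline = 32
Priority order (highest first): [2, 3, 1, 5, 4]
Highest priority task = 2

2


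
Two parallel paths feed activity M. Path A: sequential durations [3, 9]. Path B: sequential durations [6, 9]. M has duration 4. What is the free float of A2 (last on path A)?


ES(A2) = sum of predecessors on chain A = 3
EF(A2) = ES + duration = 3 + 9 = 12
Successor of A2 is M. ES(M) = max(sum(A), sum(B)) = max(12, 15) = 15
Free float = ES(successor) - EF(current) = 15 - 12 = 3

3


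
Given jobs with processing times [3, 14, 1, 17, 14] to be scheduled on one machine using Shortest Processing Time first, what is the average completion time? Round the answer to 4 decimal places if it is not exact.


Sort jobs by processing time (SPT order): [1, 3, 14, 14, 17]
Compute completion times sequentially:
  Job 1: processing = 1, completes at 1
  Job 2: processing = 3, completes at 4
  Job 3: processing = 14, completes at 18
  Job 4: processing = 14, completes at 32
  Job 5: processing = 17, completes at 49
Sum of completion times = 104
Average completion time = 104/5 = 20.8

20.8


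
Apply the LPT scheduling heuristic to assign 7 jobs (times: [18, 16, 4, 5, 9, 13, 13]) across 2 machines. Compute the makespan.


Sort jobs in decreasing order (LPT): [18, 16, 13, 13, 9, 5, 4]
Assign each job to the least loaded machine:
  Machine 1: jobs [18, 13, 5, 4], load = 40
  Machine 2: jobs [16, 13, 9], load = 38
Makespan = max load = 40

40


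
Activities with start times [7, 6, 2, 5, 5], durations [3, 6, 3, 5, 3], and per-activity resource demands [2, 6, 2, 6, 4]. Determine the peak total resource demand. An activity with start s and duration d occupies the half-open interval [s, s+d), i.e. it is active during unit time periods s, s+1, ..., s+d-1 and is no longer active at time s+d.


Each activity i is active on [start_i, start_i + duration_i).
Compute total resource usage per time slot:
  t=0: active resources = [], total = 0
  t=1: active resources = [], total = 0
  t=2: active resources = [2], total = 2
  t=3: active resources = [2], total = 2
  t=4: active resources = [2], total = 2
  t=5: active resources = [6, 4], total = 10
  t=6: active resources = [6, 6, 4], total = 16
  t=7: active resources = [2, 6, 6, 4], total = 18
  t=8: active resources = [2, 6, 6], total = 14
  t=9: active resources = [2, 6, 6], total = 14
  t=10: active resources = [6], total = 6
  t=11: active resources = [6], total = 6
Peak resource demand = 18

18


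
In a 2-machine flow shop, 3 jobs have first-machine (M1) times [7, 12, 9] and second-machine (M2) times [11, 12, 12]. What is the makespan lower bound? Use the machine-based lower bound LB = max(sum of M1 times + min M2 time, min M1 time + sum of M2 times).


LB1 = sum(M1 times) + min(M2 times) = 28 + 11 = 39
LB2 = min(M1 times) + sum(M2 times) = 7 + 35 = 42
Lower bound = max(LB1, LB2) = max(39, 42) = 42

42


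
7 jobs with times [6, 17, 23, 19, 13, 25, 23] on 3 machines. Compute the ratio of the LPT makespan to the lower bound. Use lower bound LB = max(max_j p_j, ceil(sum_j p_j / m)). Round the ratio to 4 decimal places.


LPT order: [25, 23, 23, 19, 17, 13, 6]
Machine loads after assignment: [44, 42, 40]
LPT makespan = 44
Lower bound = max(max_job, ceil(total/3)) = max(25, 42) = 42
Ratio = 44 / 42 = 1.0476

1.0476


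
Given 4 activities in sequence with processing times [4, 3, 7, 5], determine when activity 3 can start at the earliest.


Activity 3 starts after activities 1 through 2 complete.
Predecessor durations: [4, 3]
ES = 4 + 3 = 7

7


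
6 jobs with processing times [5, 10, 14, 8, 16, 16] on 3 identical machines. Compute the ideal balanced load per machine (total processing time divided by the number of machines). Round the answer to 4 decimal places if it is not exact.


Total processing time = 5 + 10 + 14 + 8 + 16 + 16 = 69
Number of machines = 3
Ideal balanced load = 69 / 3 = 23.0

23.0


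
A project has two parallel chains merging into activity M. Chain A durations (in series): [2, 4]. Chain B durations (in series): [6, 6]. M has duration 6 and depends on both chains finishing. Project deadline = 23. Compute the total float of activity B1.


Forward pass: ES(B1) = sum of predecessors on chain B = 0
EF = ES + duration = 0 + 6 = 6
Backward pass: LF(M) = deadline = 23; LS(M) = 23 - 6 = 17
LF(B1) = LS(M) - sum(successors on chain B) = 17 - 6 = 11
LS = LF - duration = 11 - 6 = 5
Total float = LS - ES = 5 - 0 = 5

5


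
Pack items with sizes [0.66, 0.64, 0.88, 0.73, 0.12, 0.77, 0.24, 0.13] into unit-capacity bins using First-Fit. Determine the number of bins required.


Place items sequentially using First-Fit:
  Item 0.66 -> new Bin 1
  Item 0.64 -> new Bin 2
  Item 0.88 -> new Bin 3
  Item 0.73 -> new Bin 4
  Item 0.12 -> Bin 1 (now 0.78)
  Item 0.77 -> new Bin 5
  Item 0.24 -> Bin 2 (now 0.88)
  Item 0.13 -> Bin 1 (now 0.91)
Total bins used = 5

5


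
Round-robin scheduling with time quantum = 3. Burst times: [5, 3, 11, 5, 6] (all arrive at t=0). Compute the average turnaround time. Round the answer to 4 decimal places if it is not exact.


Time quantum = 3
Execution trace:
  J1 runs 3 units, time = 3
  J2 runs 3 units, time = 6
  J3 runs 3 units, time = 9
  J4 runs 3 units, time = 12
  J5 runs 3 units, time = 15
  J1 runs 2 units, time = 17
  J3 runs 3 units, time = 20
  J4 runs 2 units, time = 22
  J5 runs 3 units, time = 25
  J3 runs 3 units, time = 28
  J3 runs 2 units, time = 30
Finish times: [17, 6, 30, 22, 25]
Average turnaround = 100/5 = 20.0

20.0


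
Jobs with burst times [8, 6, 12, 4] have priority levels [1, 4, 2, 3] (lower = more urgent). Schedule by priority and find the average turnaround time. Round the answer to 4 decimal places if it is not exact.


Sort by priority (ascending = highest first):
Order: [(1, 8), (2, 12), (3, 4), (4, 6)]
Completion times:
  Priority 1, burst=8, C=8
  Priority 2, burst=12, C=20
  Priority 3, burst=4, C=24
  Priority 4, burst=6, C=30
Average turnaround = 82/4 = 20.5

20.5


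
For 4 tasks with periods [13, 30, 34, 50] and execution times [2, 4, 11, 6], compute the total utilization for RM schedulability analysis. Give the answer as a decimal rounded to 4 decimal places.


Compute individual utilizations (exact fractions):
  Task 1: C/T = 2/13 (approx. 0.1538)
  Task 2: C/T = 4/30 = 2/15 (approx. 0.1333)
  Task 3: C/T = 11/34 (approx. 0.3235)
  Task 4: C/T = 6/50 = 3/25 (approx. 0.12)
Total utilization U = 2/13 + 2/15 + 11/34 + 3/25 = 24223/33150
Rounded to 4 decimal places: U = 0.7307
RM (Liu & Layland) bound for 4 tasks = 0.756828; compare with U = 24223/33150 (approx. 0.730709)
U <= bound, so schedulable by RM sufficient condition.

0.7307


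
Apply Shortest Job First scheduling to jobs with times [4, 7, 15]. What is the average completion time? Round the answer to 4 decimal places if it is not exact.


SJF order (ascending): [4, 7, 15]
Completion times:
  Job 1: burst=4, C=4
  Job 2: burst=7, C=11
  Job 3: burst=15, C=26
Average completion = 41/3 = 13.6667

13.6667


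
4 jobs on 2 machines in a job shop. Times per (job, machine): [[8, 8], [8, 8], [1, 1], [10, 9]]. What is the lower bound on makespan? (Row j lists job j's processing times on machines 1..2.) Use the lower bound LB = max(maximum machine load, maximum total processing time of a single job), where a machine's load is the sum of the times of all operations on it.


Machine loads:
  Machine 1: 8 + 8 + 1 + 10 = 27
  Machine 2: 8 + 8 + 1 + 9 = 26
Max machine load = 27
Job totals:
  Job 1: 16
  Job 2: 16
  Job 3: 2
  Job 4: 19
Max job total = 19
Lower bound = max(27, 19) = 27

27


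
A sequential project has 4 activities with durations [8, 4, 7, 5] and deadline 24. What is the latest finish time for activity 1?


LF(activity 1) = deadline - sum of successor durations
Successors: activities 2 through 4 with durations [4, 7, 5]
Sum of successor durations = 16
LF = 24 - 16 = 8

8


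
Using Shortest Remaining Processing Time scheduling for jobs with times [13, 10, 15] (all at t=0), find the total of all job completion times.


Since all jobs arrive at t=0, SRPT equals SPT ordering.
SPT order: [10, 13, 15]
Completion times:
  Job 1: p=10, C=10
  Job 2: p=13, C=23
  Job 3: p=15, C=38
Total completion time = 10 + 23 + 38 = 71

71


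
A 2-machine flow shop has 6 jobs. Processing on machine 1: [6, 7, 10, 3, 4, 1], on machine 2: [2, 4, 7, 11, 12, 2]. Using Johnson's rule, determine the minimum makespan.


Apply Johnson's rule:
  Group 1 (a <= b): [(6, 1, 2), (4, 3, 11), (5, 4, 12)]
  Group 2 (a > b): [(3, 10, 7), (2, 7, 4), (1, 6, 2)]
Optimal job order: [6, 4, 5, 3, 2, 1]
Schedule:
  Job 6: M1 done at 1, M2 done at 3
  Job 4: M1 done at 4, M2 done at 15
  Job 5: M1 done at 8, M2 done at 27
  Job 3: M1 done at 18, M2 done at 34
  Job 2: M1 done at 25, M2 done at 38
  Job 1: M1 done at 31, M2 done at 40
Makespan = 40

40


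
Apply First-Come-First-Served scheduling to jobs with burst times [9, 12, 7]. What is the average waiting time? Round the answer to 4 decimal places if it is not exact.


FCFS order (as given): [9, 12, 7]
Waiting times:
  Job 1: wait = 0
  Job 2: wait = 9
  Job 3: wait = 21
Sum of waiting times = 30
Average waiting time = 30/3 = 10.0

10.0


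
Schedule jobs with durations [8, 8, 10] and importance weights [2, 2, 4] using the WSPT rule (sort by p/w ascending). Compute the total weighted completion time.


Compute p/w ratios and sort ascending (WSPT): [(10, 4), (8, 2), (8, 2)]
Compute weighted completion times:
  Job (p=10,w=4): C=10, w*C=4*10=40
  Job (p=8,w=2): C=18, w*C=2*18=36
  Job (p=8,w=2): C=26, w*C=2*26=52
Total weighted completion time = 128

128


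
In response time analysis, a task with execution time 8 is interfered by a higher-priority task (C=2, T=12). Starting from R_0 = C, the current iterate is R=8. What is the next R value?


R_next = C + ceil(R_prev / T_hp) * C_hp
ceil(8 / 12) = ceil(0.6667) = 1
Interference = 1 * 2 = 2
R_next = 8 + 2 = 10

10


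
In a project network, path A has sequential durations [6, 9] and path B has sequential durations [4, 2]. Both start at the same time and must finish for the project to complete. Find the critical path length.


Path A total = 6 + 9 = 15
Path B total = 4 + 2 = 6
Critical path = longest path = max(15, 6) = 15

15


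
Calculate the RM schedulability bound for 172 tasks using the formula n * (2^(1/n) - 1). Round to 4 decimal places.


Compute 2^(1/172) = 1.0040380565
Subtract 1: 1.0040380565 - 1 = 0.0040380565
Multiply by n: 172 * 0.0040380565 = 0.6945457180
Round to 4 dp: 0.6945

0.6945


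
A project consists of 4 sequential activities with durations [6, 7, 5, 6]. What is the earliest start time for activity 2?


Activity 2 starts after activities 1 through 1 complete.
Predecessor durations: [6]
ES = 6 = 6

6


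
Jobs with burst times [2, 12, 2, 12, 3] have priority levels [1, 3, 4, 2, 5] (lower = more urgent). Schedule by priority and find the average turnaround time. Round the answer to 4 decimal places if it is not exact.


Sort by priority (ascending = highest first):
Order: [(1, 2), (2, 12), (3, 12), (4, 2), (5, 3)]
Completion times:
  Priority 1, burst=2, C=2
  Priority 2, burst=12, C=14
  Priority 3, burst=12, C=26
  Priority 4, burst=2, C=28
  Priority 5, burst=3, C=31
Average turnaround = 101/5 = 20.2

20.2


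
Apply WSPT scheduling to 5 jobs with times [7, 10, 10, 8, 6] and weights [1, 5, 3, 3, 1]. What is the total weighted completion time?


Compute p/w ratios and sort ascending (WSPT): [(10, 5), (8, 3), (10, 3), (6, 1), (7, 1)]
Compute weighted completion times:
  Job (p=10,w=5): C=10, w*C=5*10=50
  Job (p=8,w=3): C=18, w*C=3*18=54
  Job (p=10,w=3): C=28, w*C=3*28=84
  Job (p=6,w=1): C=34, w*C=1*34=34
  Job (p=7,w=1): C=41, w*C=1*41=41
Total weighted completion time = 263

263


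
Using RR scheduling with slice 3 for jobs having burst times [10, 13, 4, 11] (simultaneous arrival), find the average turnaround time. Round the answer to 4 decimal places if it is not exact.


Time quantum = 3
Execution trace:
  J1 runs 3 units, time = 3
  J2 runs 3 units, time = 6
  J3 runs 3 units, time = 9
  J4 runs 3 units, time = 12
  J1 runs 3 units, time = 15
  J2 runs 3 units, time = 18
  J3 runs 1 units, time = 19
  J4 runs 3 units, time = 22
  J1 runs 3 units, time = 25
  J2 runs 3 units, time = 28
  J4 runs 3 units, time = 31
  J1 runs 1 units, time = 32
  J2 runs 3 units, time = 35
  J4 runs 2 units, time = 37
  J2 runs 1 units, time = 38
Finish times: [32, 38, 19, 37]
Average turnaround = 126/4 = 31.5

31.5


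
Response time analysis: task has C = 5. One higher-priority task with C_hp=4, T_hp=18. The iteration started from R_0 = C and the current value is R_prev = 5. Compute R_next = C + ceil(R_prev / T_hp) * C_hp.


R_next = C + ceil(R_prev / T_hp) * C_hp
ceil(5 / 18) = ceil(0.2778) = 1
Interference = 1 * 4 = 4
R_next = 5 + 4 = 9

9


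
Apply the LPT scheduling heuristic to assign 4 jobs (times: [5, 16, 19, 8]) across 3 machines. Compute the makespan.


Sort jobs in decreasing order (LPT): [19, 16, 8, 5]
Assign each job to the least loaded machine:
  Machine 1: jobs [19], load = 19
  Machine 2: jobs [16], load = 16
  Machine 3: jobs [8, 5], load = 13
Makespan = max load = 19

19


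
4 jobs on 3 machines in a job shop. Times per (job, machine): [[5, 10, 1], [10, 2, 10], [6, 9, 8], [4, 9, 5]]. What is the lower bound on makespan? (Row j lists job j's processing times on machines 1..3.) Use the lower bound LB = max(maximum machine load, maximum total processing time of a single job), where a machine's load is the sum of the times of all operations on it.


Machine loads:
  Machine 1: 5 + 10 + 6 + 4 = 25
  Machine 2: 10 + 2 + 9 + 9 = 30
  Machine 3: 1 + 10 + 8 + 5 = 24
Max machine load = 30
Job totals:
  Job 1: 16
  Job 2: 22
  Job 3: 23
  Job 4: 18
Max job total = 23
Lower bound = max(30, 23) = 30

30


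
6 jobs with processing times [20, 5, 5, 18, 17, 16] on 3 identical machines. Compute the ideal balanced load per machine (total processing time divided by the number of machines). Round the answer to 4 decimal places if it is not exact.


Total processing time = 20 + 5 + 5 + 18 + 17 + 16 = 81
Number of machines = 3
Ideal balanced load = 81 / 3 = 27.0

27.0


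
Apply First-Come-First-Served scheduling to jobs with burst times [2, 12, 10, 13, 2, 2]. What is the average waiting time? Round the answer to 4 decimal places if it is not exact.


FCFS order (as given): [2, 12, 10, 13, 2, 2]
Waiting times:
  Job 1: wait = 0
  Job 2: wait = 2
  Job 3: wait = 14
  Job 4: wait = 24
  Job 5: wait = 37
  Job 6: wait = 39
Sum of waiting times = 116
Average waiting time = 116/6 = 19.3333

19.3333


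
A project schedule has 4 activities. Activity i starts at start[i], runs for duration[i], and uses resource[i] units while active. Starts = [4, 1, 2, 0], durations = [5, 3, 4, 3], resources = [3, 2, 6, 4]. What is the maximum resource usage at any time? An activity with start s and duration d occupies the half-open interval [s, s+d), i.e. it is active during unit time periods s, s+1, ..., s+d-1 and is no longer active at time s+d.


Each activity i is active on [start_i, start_i + duration_i).
Compute total resource usage per time slot:
  t=0: active resources = [4], total = 4
  t=1: active resources = [2, 4], total = 6
  t=2: active resources = [2, 6, 4], total = 12
  t=3: active resources = [2, 6], total = 8
  t=4: active resources = [3, 6], total = 9
  t=5: active resources = [3, 6], total = 9
  t=6: active resources = [3], total = 3
  t=7: active resources = [3], total = 3
  t=8: active resources = [3], total = 3
Peak resource demand = 12

12


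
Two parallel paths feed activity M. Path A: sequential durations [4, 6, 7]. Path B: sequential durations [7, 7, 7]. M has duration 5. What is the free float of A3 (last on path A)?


ES(A3) = sum of predecessors on chain A = 10
EF(A3) = ES + duration = 10 + 7 = 17
Successor of A3 is M. ES(M) = max(sum(A), sum(B)) = max(17, 21) = 21
Free float = ES(successor) - EF(current) = 21 - 17 = 4

4


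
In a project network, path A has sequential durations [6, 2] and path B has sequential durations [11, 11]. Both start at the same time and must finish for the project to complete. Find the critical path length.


Path A total = 6 + 2 = 8
Path B total = 11 + 11 = 22
Critical path = longest path = max(8, 22) = 22

22


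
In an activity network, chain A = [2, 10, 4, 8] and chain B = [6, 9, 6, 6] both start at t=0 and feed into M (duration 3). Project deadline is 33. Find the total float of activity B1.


Forward pass: ES(B1) = sum of predecessors on chain B = 0
EF = ES + duration = 0 + 6 = 6
Backward pass: LF(M) = deadline = 33; LS(M) = 33 - 3 = 30
LF(B1) = LS(M) - sum(successors on chain B) = 30 - 21 = 9
LS = LF - duration = 9 - 6 = 3
Total float = LS - ES = 3 - 0 = 3

3


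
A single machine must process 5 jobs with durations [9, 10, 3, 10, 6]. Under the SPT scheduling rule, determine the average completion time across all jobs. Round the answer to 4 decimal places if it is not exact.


Sort jobs by processing time (SPT order): [3, 6, 9, 10, 10]
Compute completion times sequentially:
  Job 1: processing = 3, completes at 3
  Job 2: processing = 6, completes at 9
  Job 3: processing = 9, completes at 18
  Job 4: processing = 10, completes at 28
  Job 5: processing = 10, completes at 38
Sum of completion times = 96
Average completion time = 96/5 = 19.2

19.2


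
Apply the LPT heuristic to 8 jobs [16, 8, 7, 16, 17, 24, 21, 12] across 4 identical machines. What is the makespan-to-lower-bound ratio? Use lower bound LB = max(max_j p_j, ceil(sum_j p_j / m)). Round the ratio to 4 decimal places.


LPT order: [24, 21, 17, 16, 16, 12, 8, 7]
Machine loads after assignment: [31, 29, 29, 32]
LPT makespan = 32
Lower bound = max(max_job, ceil(total/4)) = max(24, 31) = 31
Ratio = 32 / 31 = 1.0323

1.0323


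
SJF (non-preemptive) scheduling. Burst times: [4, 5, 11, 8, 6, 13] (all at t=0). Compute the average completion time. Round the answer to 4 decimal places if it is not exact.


SJF order (ascending): [4, 5, 6, 8, 11, 13]
Completion times:
  Job 1: burst=4, C=4
  Job 2: burst=5, C=9
  Job 3: burst=6, C=15
  Job 4: burst=8, C=23
  Job 5: burst=11, C=34
  Job 6: burst=13, C=47
Average completion = 132/6 = 22.0

22.0


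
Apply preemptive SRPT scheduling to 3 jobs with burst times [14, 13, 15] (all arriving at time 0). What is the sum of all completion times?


Since all jobs arrive at t=0, SRPT equals SPT ordering.
SPT order: [13, 14, 15]
Completion times:
  Job 1: p=13, C=13
  Job 2: p=14, C=27
  Job 3: p=15, C=42
Total completion time = 13 + 27 + 42 = 82

82


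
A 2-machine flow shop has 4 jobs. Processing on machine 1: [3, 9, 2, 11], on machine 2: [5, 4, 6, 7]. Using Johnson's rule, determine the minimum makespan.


Apply Johnson's rule:
  Group 1 (a <= b): [(3, 2, 6), (1, 3, 5)]
  Group 2 (a > b): [(4, 11, 7), (2, 9, 4)]
Optimal job order: [3, 1, 4, 2]
Schedule:
  Job 3: M1 done at 2, M2 done at 8
  Job 1: M1 done at 5, M2 done at 13
  Job 4: M1 done at 16, M2 done at 23
  Job 2: M1 done at 25, M2 done at 29
Makespan = 29

29


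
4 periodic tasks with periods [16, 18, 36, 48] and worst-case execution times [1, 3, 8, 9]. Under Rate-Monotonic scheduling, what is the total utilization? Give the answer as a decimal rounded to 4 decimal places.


Compute individual utilizations (exact fractions):
  Task 1: C/T = 1/16 (approx. 0.0625)
  Task 2: C/T = 3/18 = 1/6 (approx. 0.1667)
  Task 3: C/T = 8/36 = 2/9 (approx. 0.2222)
  Task 4: C/T = 9/48 = 3/16 (approx. 0.1875)
Total utilization U = 1/16 + 1/6 + 2/9 + 3/16 = 23/36
Rounded to 4 decimal places: U = 0.6389
RM (Liu & Layland) bound for 4 tasks = 0.756828; compare with U = 23/36 (approx. 0.638889)
U <= bound, so schedulable by RM sufficient condition.

0.6389


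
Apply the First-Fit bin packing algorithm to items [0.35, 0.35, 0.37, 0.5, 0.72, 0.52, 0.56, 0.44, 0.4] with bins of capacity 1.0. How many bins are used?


Place items sequentially using First-Fit:
  Item 0.35 -> new Bin 1
  Item 0.35 -> Bin 1 (now 0.7)
  Item 0.37 -> new Bin 2
  Item 0.5 -> Bin 2 (now 0.87)
  Item 0.72 -> new Bin 3
  Item 0.52 -> new Bin 4
  Item 0.56 -> new Bin 5
  Item 0.44 -> Bin 4 (now 0.96)
  Item 0.4 -> Bin 5 (now 0.96)
Total bins used = 5

5


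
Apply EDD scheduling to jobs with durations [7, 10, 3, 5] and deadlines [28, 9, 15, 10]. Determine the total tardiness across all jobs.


Sort by due date (EDD order): [(10, 9), (5, 10), (3, 15), (7, 28)]
Compute completion times and tardiness:
  Job 1: p=10, d=9, C=10, tardiness=max(0,10-9)=1
  Job 2: p=5, d=10, C=15, tardiness=max(0,15-10)=5
  Job 3: p=3, d=15, C=18, tardiness=max(0,18-15)=3
  Job 4: p=7, d=28, C=25, tardiness=max(0,25-28)=0
Total tardiness = 9

9


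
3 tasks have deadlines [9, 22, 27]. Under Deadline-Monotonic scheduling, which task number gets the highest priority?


Sort tasks by relative deadline (ascending):
  Task 1: deadline = 9
  Task 2: deadline = 22
  Task 3: deadline = 27
Priority order (highest first): [1, 2, 3]
Highest priority task = 1

1


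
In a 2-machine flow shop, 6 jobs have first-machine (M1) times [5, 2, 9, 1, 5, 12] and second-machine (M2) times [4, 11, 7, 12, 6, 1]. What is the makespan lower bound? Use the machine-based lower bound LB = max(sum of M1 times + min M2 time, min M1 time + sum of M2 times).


LB1 = sum(M1 times) + min(M2 times) = 34 + 1 = 35
LB2 = min(M1 times) + sum(M2 times) = 1 + 41 = 42
Lower bound = max(LB1, LB2) = max(35, 42) = 42

42


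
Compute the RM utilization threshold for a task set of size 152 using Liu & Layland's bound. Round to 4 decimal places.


Compute 2^(1/152) = 1.0045705923
Subtract 1: 1.0045705923 - 1 = 0.0045705923
Multiply by n: 152 * 0.0045705923 = 0.6947300296
Round to 4 dp: 0.6947

0.6947


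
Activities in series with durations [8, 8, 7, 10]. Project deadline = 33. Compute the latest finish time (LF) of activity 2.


LF(activity 2) = deadline - sum of successor durations
Successors: activities 3 through 4 with durations [7, 10]
Sum of successor durations = 17
LF = 33 - 17 = 16

16


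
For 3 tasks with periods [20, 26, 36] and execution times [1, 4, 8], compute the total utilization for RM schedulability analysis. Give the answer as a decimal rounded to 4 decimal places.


Compute individual utilizations (exact fractions):
  Task 1: C/T = 1/20 (approx. 0.05)
  Task 2: C/T = 4/26 = 2/13 (approx. 0.1538)
  Task 3: C/T = 8/36 = 2/9 (approx. 0.2222)
Total utilization U = 1/20 + 2/13 + 2/9 = 997/2340
Rounded to 4 decimal places: U = 0.4261
RM (Liu & Layland) bound for 3 tasks = 0.779763; compare with U = 997/2340 (approx. 0.426068)
U <= bound, so schedulable by RM sufficient condition.

0.4261


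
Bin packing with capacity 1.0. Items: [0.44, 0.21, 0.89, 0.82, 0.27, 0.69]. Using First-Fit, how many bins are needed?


Place items sequentially using First-Fit:
  Item 0.44 -> new Bin 1
  Item 0.21 -> Bin 1 (now 0.65)
  Item 0.89 -> new Bin 2
  Item 0.82 -> new Bin 3
  Item 0.27 -> Bin 1 (now 0.92)
  Item 0.69 -> new Bin 4
Total bins used = 4

4


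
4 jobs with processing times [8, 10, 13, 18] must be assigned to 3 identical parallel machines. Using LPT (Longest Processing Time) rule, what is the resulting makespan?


Sort jobs in decreasing order (LPT): [18, 13, 10, 8]
Assign each job to the least loaded machine:
  Machine 1: jobs [18], load = 18
  Machine 2: jobs [13], load = 13
  Machine 3: jobs [10, 8], load = 18
Makespan = max load = 18

18


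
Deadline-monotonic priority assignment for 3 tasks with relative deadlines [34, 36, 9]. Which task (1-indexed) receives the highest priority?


Sort tasks by relative deadline (ascending):
  Task 3: deadline = 9
  Task 1: deadline = 34
  Task 2: deadline = 36
Priority order (highest first): [3, 1, 2]
Highest priority task = 3

3


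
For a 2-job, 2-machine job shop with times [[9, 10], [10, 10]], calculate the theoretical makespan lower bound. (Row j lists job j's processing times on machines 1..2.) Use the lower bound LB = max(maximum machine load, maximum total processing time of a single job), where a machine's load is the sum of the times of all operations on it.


Machine loads:
  Machine 1: 9 + 10 = 19
  Machine 2: 10 + 10 = 20
Max machine load = 20
Job totals:
  Job 1: 19
  Job 2: 20
Max job total = 20
Lower bound = max(20, 20) = 20

20


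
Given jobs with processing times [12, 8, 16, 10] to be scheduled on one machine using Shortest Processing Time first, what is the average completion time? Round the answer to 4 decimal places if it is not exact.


Sort jobs by processing time (SPT order): [8, 10, 12, 16]
Compute completion times sequentially:
  Job 1: processing = 8, completes at 8
  Job 2: processing = 10, completes at 18
  Job 3: processing = 12, completes at 30
  Job 4: processing = 16, completes at 46
Sum of completion times = 102
Average completion time = 102/4 = 25.5

25.5


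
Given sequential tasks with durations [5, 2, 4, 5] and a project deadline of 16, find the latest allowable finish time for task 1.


LF(activity 1) = deadline - sum of successor durations
Successors: activities 2 through 4 with durations [2, 4, 5]
Sum of successor durations = 11
LF = 16 - 11 = 5

5


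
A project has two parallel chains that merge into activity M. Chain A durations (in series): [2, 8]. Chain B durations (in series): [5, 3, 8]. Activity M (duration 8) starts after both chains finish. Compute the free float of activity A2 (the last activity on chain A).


ES(A2) = sum of predecessors on chain A = 2
EF(A2) = ES + duration = 2 + 8 = 10
Successor of A2 is M. ES(M) = max(sum(A), sum(B)) = max(10, 16) = 16
Free float = ES(successor) - EF(current) = 16 - 10 = 6

6


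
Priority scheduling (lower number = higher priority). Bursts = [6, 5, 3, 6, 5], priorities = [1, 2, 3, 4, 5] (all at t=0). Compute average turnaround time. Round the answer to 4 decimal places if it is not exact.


Sort by priority (ascending = highest first):
Order: [(1, 6), (2, 5), (3, 3), (4, 6), (5, 5)]
Completion times:
  Priority 1, burst=6, C=6
  Priority 2, burst=5, C=11
  Priority 3, burst=3, C=14
  Priority 4, burst=6, C=20
  Priority 5, burst=5, C=25
Average turnaround = 76/5 = 15.2

15.2


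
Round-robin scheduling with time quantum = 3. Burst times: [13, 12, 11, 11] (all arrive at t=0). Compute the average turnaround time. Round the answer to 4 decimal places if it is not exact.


Time quantum = 3
Execution trace:
  J1 runs 3 units, time = 3
  J2 runs 3 units, time = 6
  J3 runs 3 units, time = 9
  J4 runs 3 units, time = 12
  J1 runs 3 units, time = 15
  J2 runs 3 units, time = 18
  J3 runs 3 units, time = 21
  J4 runs 3 units, time = 24
  J1 runs 3 units, time = 27
  J2 runs 3 units, time = 30
  J3 runs 3 units, time = 33
  J4 runs 3 units, time = 36
  J1 runs 3 units, time = 39
  J2 runs 3 units, time = 42
  J3 runs 2 units, time = 44
  J4 runs 2 units, time = 46
  J1 runs 1 units, time = 47
Finish times: [47, 42, 44, 46]
Average turnaround = 179/4 = 44.75

44.75


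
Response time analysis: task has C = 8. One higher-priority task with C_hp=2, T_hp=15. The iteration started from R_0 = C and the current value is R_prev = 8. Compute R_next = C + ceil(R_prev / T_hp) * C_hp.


R_next = C + ceil(R_prev / T_hp) * C_hp
ceil(8 / 15) = ceil(0.5333) = 1
Interference = 1 * 2 = 2
R_next = 8 + 2 = 10

10


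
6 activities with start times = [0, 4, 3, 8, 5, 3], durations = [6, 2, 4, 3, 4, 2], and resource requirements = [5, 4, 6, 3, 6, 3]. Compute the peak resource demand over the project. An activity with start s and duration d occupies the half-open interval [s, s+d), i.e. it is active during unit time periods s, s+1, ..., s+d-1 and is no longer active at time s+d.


Each activity i is active on [start_i, start_i + duration_i).
Compute total resource usage per time slot:
  t=0: active resources = [5], total = 5
  t=1: active resources = [5], total = 5
  t=2: active resources = [5], total = 5
  t=3: active resources = [5, 6, 3], total = 14
  t=4: active resources = [5, 4, 6, 3], total = 18
  t=5: active resources = [5, 4, 6, 6], total = 21
  t=6: active resources = [6, 6], total = 12
  t=7: active resources = [6], total = 6
  t=8: active resources = [3, 6], total = 9
  t=9: active resources = [3], total = 3
  t=10: active resources = [3], total = 3
Peak resource demand = 21

21


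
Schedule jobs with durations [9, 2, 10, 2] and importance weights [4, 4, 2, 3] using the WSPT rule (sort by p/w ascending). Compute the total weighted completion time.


Compute p/w ratios and sort ascending (WSPT): [(2, 4), (2, 3), (9, 4), (10, 2)]
Compute weighted completion times:
  Job (p=2,w=4): C=2, w*C=4*2=8
  Job (p=2,w=3): C=4, w*C=3*4=12
  Job (p=9,w=4): C=13, w*C=4*13=52
  Job (p=10,w=2): C=23, w*C=2*23=46
Total weighted completion time = 118

118


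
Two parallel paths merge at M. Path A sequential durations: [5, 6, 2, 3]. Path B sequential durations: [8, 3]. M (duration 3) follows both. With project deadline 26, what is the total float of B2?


Forward pass: ES(B2) = sum of predecessors on chain B = 8
EF = ES + duration = 8 + 3 = 11
Backward pass: LF(M) = deadline = 26; LS(M) = 26 - 3 = 23
LF(B2) = LS(M) - sum(successors on chain B) = 23 - 0 = 23
LS = LF - duration = 23 - 3 = 20
Total float = LS - ES = 20 - 8 = 12

12


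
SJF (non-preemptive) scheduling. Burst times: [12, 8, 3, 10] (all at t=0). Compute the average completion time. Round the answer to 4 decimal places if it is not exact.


SJF order (ascending): [3, 8, 10, 12]
Completion times:
  Job 1: burst=3, C=3
  Job 2: burst=8, C=11
  Job 3: burst=10, C=21
  Job 4: burst=12, C=33
Average completion = 68/4 = 17.0

17.0


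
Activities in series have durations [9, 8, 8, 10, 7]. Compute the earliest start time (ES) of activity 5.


Activity 5 starts after activities 1 through 4 complete.
Predecessor durations: [9, 8, 8, 10]
ES = 9 + 8 + 8 + 10 = 35

35
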